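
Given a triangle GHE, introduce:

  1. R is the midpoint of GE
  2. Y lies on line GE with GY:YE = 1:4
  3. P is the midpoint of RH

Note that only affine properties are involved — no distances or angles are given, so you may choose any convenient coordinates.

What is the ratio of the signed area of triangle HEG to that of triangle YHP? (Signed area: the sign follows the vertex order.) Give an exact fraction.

Choose coordinates G = (0, 0), H = (1, 0), E = (0, 1).
1. R is the midpoint of GE ⇒ R = (0, 1/2)
2. Y lies on line GE with GY:YE = 1:4 ⇒ Y = (0, 1/5)
3. P is the midpoint of RH ⇒ P = (1/2, 1/4)
2·[HEG] = 1, 2·[YHP] = 3/20
[HEG]:[YHP] = 1:3/20 = 20/3

[HEG]:[YHP] = 20/3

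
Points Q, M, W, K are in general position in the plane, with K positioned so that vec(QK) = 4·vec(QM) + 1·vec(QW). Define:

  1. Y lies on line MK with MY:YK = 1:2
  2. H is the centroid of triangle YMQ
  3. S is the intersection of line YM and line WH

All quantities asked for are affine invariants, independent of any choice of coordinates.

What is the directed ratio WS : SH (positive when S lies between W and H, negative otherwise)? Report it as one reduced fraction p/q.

WS:SH = -12

Set Q = (0, 0), M = (1, 0), W = (0, 1), K = (4, 1); any affine frame gives the same invariant.
1. Y lies on line MK with MY:YK = 1:2 ⇒ Y = (2, 1/3)
2. H is the centroid of triangle YMQ ⇒ H = (1, 1/9)
3. S is the intersection of line YM and line WH ⇒ S = (12/11, 1/33)
S = W + t·(H−W) with t = 12/11, so WS:SH = t:(1−t) = 12/11:-1/11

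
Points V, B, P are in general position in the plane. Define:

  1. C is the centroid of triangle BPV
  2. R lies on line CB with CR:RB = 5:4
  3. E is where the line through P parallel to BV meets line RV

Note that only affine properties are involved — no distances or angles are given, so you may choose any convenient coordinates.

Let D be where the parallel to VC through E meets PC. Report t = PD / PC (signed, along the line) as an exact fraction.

t = 19/4

Assign V = (0, 0), B = (1, 0), P = (0, 1) — the answer is frame-independent, so this choice is without loss of generality.
1. C is the centroid of triangle BPV ⇒ C = (1/3, 1/3)
2. R lies on line CB with CR:RB = 5:4 ⇒ R = (19/27, 4/27)
3. E is where the line through P parallel to BV meets line RV ⇒ E = (19/4, 1)
through E parallel to VC: direction (1/3, 1/3); meets PC at D = (19/12, -13/6)
D = P + t·(C−P) with t = 19/4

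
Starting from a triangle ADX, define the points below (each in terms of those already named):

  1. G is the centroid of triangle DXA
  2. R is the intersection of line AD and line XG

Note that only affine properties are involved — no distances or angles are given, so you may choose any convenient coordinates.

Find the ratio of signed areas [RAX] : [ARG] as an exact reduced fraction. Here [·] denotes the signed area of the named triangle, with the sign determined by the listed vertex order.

Assign A = (0, 0), D = (1, 0), X = (0, 1) — the answer is frame-independent, so this choice is without loss of generality.
1. G is the centroid of triangle DXA ⇒ G = (1/3, 1/3)
2. R is the intersection of line AD and line XG ⇒ R = (1/2, 0)
2·[RAX] = -1/2, 2·[ARG] = 1/6
[RAX]:[ARG] = -1/2:1/6 = -3

[RAX]:[ARG] = -3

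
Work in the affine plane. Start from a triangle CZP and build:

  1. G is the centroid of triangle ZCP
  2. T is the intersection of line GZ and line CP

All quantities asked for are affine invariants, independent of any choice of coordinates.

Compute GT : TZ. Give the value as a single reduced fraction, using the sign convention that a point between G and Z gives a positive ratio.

GT:TZ = -1/3

Choose coordinates C = (0, 0), Z = (1, 0), P = (0, 1).
1. G is the centroid of triangle ZCP ⇒ G = (1/3, 1/3)
2. T is the intersection of line GZ and line CP ⇒ T = (0, 1/2)
T = G + t·(Z−G) with t = -1/2, so GT:TZ = t:(1−t) = -1/2:3/2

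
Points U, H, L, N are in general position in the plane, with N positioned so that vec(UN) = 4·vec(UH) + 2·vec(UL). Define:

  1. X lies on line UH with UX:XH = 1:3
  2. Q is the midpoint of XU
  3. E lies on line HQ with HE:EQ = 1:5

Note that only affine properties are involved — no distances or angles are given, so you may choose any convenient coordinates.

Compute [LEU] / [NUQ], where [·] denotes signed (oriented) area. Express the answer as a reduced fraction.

[LEU]:[NUQ] = -41/12

Choose coordinates U = (0, 0), H = (1, 0), L = (0, 1), N = (4, 2).
1. X lies on line UH with UX:XH = 1:3 ⇒ X = (1/4, 0)
2. Q is the midpoint of XU ⇒ Q = (1/8, 0)
3. E lies on line HQ with HE:EQ = 1:5 ⇒ E = (41/48, 0)
2·[LEU] = -41/48, 2·[NUQ] = 1/4
[LEU]:[NUQ] = -41/48:1/4 = -41/12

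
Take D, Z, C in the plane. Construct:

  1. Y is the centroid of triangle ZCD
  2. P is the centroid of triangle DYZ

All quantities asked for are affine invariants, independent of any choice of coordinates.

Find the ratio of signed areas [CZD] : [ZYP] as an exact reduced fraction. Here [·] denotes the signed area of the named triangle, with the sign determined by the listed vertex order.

[CZD]:[ZYP] = -9

Set D = (0, 0), Z = (1, 0), C = (0, 1); any affine frame gives the same invariant.
1. Y is the centroid of triangle ZCD ⇒ Y = (1/3, 1/3)
2. P is the centroid of triangle DYZ ⇒ P = (4/9, 1/9)
2·[CZD] = -1, 2·[ZYP] = 1/9
[CZD]:[ZYP] = -1:1/9 = -9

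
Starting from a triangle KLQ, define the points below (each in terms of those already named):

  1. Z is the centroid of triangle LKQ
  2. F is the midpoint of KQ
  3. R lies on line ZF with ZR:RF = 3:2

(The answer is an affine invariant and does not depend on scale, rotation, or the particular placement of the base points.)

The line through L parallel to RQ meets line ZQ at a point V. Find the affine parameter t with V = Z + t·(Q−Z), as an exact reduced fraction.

Work in coordinates with K = (0, 0), L = (1, 0), Q = (0, 1).
1. Z is the centroid of triangle LKQ ⇒ Z = (1/3, 1/3)
2. F is the midpoint of KQ ⇒ F = (0, 1/2)
3. R lies on line ZF with ZR:RF = 3:2 ⇒ R = (2/15, 13/30)
through L parallel to RQ: direction (-2/15, 17/30); meets ZQ at V = (13/9, -17/9)
V = Z + t·(Q−Z) with t = -10/3

t = -10/3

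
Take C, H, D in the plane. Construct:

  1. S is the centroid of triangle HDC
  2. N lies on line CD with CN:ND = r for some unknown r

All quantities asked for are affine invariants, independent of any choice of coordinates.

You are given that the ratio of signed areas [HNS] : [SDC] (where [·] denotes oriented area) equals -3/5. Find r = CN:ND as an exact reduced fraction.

Work in coordinates with C = (0, 0), H = (1, 0), D = (0, 1).
1. S is the centroid of triangle HDC ⇒ S = (1/3, 1/3)
2. With CN:ND = r, write λ = r/(r+1) so N = C + λ·(D−C); N is affine-linear in λ
Every point depending on N is an affine combination of N and λ-independent points, so each such coordinate is linear in λ; the λ² term in each signed area is a multiple of (D−C)×(D−C) = 0, so 2·[HNS] and 2·[SDC] are each linear in λ. Evaluating at λ=0 and λ=1:
  2·[HNS] = 2/3·λ − 1/3,   2·[SDC] = 1/3
So [HNS]:[SDC] = (2/3·λ − 1/3) / (1/3). Setting this equal to -3/5:
  2/3·λ − 1/3 = -3/5·(1/3)  ⇒  λ = 1/5
Then r = λ/(1−λ) = (1/5)/(4/5) = 1/4. Check: with r = 1/4, N = (0, 1/5) and [HNS]:[SDC] = -3/5 as required.

r = 1/4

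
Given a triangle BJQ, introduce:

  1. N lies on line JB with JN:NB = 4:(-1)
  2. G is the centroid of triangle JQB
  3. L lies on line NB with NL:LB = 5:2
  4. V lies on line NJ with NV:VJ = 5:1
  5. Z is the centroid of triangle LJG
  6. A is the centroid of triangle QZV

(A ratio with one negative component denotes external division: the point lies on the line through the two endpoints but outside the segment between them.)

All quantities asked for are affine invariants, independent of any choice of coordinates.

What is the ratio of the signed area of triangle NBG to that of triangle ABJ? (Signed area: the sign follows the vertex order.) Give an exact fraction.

[NBG]:[ABJ] = 3/10

Choose coordinates B = (0, 0), J = (1, 0), Q = (0, 1).
1. N lies on line JB with JN:NB = 4:(-1) ⇒ N = (-1/3, 0)
2. G is the centroid of triangle JQB ⇒ G = (1/3, 1/3)
3. L lies on line NB with NL:LB = 5:2 ⇒ L = (-2/21, 0)
4. V lies on line NJ with NV:VJ = 5:1 ⇒ V = (7/9, 0)
5. Z is the centroid of triangle LJG ⇒ Z = (26/63, 1/9)
6. A is the centroid of triangle QZV ⇒ A = (25/63, 10/27)
2·[NBG] = 1/9, 2·[ABJ] = 10/27
[NBG]:[ABJ] = 1/9:10/27 = 3/10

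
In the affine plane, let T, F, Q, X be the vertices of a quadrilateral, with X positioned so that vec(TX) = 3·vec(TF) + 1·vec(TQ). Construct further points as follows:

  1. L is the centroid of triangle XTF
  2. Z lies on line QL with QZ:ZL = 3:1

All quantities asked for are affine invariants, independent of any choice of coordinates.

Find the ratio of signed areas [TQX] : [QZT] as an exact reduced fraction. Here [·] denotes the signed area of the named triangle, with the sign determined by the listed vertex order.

[TQX]:[QZT] = 3

Assign T = (0, 0), F = (1, 0), Q = (0, 1), X = (3, 1) — the answer is frame-independent, so this choice is without loss of generality.
1. L is the centroid of triangle XTF ⇒ L = (4/3, 1/3)
2. Z lies on line QL with QZ:ZL = 3:1 ⇒ Z = (1, 1/2)
2·[TQX] = -3, 2·[QZT] = -1
[TQX]:[QZT] = -3:-1 = 3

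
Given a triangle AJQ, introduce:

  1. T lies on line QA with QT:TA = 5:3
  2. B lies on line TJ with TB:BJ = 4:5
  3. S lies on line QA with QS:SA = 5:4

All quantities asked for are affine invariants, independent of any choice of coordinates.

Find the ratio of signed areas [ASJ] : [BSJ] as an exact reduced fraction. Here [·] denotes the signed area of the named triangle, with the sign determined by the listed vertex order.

Assign A = (0, 0), J = (1, 0), Q = (0, 1) — the answer is frame-independent, so this choice is without loss of generality.
1. T lies on line QA with QT:TA = 5:3 ⇒ T = (0, 3/8)
2. B lies on line TJ with TB:BJ = 4:5 ⇒ B = (4/9, 5/24)
3. S lies on line QA with QS:SA = 5:4 ⇒ S = (0, 4/9)
2·[ASJ] = -4/9, 2·[BSJ] = -25/648
[ASJ]:[BSJ] = -4/9:-25/648 = 288/25

[ASJ]:[BSJ] = 288/25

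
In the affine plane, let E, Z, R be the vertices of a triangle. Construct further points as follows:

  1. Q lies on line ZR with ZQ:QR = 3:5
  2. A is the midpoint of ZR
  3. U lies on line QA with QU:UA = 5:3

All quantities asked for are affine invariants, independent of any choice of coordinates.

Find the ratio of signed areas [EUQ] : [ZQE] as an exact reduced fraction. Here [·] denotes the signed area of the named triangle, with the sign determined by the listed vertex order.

[EUQ]:[ZQE] = -5/24

Set E = (0, 0), Z = (1, 0), R = (0, 1); any affine frame gives the same invariant.
1. Q lies on line ZR with ZQ:QR = 3:5 ⇒ Q = (5/8, 3/8)
2. A is the midpoint of ZR ⇒ A = (1/2, 1/2)
3. U lies on line QA with QU:UA = 5:3 ⇒ U = (35/64, 29/64)
2·[EUQ] = -5/64, 2·[ZQE] = 3/8
[EUQ]:[ZQE] = -5/64:3/8 = -5/24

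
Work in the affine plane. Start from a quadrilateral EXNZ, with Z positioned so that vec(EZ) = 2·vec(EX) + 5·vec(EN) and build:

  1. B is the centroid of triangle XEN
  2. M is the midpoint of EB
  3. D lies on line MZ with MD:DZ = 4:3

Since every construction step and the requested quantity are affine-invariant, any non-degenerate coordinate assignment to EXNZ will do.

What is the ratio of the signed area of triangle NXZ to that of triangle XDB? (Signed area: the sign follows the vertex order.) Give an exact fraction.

[NXZ]:[XDB] = 252/85

Set E = (0, 0), X = (1, 0), N = (0, 1), Z = (2, 5); any affine frame gives the same invariant.
1. B is the centroid of triangle XEN ⇒ B = (1/3, 1/3)
2. M is the midpoint of EB ⇒ M = (1/6, 1/6)
3. D lies on line MZ with MD:DZ = 4:3 ⇒ D = (17/14, 41/14)
2·[NXZ] = 6, 2·[XDB] = 85/42
[NXZ]:[XDB] = 6:85/42 = 252/85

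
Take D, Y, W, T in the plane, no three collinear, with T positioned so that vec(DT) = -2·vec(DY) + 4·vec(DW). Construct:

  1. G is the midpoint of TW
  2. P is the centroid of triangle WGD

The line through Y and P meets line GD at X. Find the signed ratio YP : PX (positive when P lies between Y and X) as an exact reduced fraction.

YP:PX = 13/2

Set D = (0, 0), Y = (1, 0), W = (0, 1), T = (-2, 4); any affine frame gives the same invariant.
1. G is the midpoint of TW ⇒ G = (-1, 5/2)
2. P is the centroid of triangle WGD ⇒ P = (-1/3, 7/6)
line YP meets GD at X = (-7/13, 35/26)
P = Y + t·(X−Y) with t = 13/15, so YP:PX = 13/15:2/15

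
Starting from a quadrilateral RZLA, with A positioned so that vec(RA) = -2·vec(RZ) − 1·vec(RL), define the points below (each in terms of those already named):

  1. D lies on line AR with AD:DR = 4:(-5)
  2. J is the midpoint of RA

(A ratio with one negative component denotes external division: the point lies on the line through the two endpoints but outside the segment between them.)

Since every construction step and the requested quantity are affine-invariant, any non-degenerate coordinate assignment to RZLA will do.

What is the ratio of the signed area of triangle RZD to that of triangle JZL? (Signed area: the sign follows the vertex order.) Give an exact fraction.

Work in coordinates with R = (0, 0), Z = (1, 0), L = (0, 1), A = (-2, -1).
1. D lies on line AR with AD:DR = 4:(-5) ⇒ D = (-10, -5)
2. J is the midpoint of RA ⇒ J = (-1, -1/2)
2·[RZD] = -5, 2·[JZL] = 5/2
[RZD]:[JZL] = -5:5/2 = -2

[RZD]:[JZL] = -2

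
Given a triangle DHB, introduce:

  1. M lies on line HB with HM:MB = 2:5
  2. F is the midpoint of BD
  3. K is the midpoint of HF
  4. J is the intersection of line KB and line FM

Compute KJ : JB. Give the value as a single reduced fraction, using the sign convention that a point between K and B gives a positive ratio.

Choose coordinates D = (0, 0), H = (1, 0), B = (0, 1).
1. M lies on line HB with HM:MB = 2:5 ⇒ M = (5/7, 2/7)
2. F is the midpoint of BD ⇒ F = (0, 1/2)
3. K is the midpoint of HF ⇒ K = (1/2, 1/4)
4. J is the intersection of line KB and line FM ⇒ J = (5/12, 3/8)
J = K + t·(B−K) with t = 1/6, so KJ:JB = t:(1−t) = 1/6:5/6

KJ:JB = 1/5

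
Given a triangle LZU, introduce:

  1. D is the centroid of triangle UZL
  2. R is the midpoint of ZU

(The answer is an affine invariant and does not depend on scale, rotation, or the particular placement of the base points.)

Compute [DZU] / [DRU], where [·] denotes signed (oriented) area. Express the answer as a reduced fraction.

[DZU]:[DRU] = 2

Set L = (0, 0), Z = (1, 0), U = (0, 1); any affine frame gives the same invariant.
1. D is the centroid of triangle UZL ⇒ D = (1/3, 1/3)
2. R is the midpoint of ZU ⇒ R = (1/2, 1/2)
2·[DZU] = 1/3, 2·[DRU] = 1/6
[DZU]:[DRU] = 1/3:1/6 = 2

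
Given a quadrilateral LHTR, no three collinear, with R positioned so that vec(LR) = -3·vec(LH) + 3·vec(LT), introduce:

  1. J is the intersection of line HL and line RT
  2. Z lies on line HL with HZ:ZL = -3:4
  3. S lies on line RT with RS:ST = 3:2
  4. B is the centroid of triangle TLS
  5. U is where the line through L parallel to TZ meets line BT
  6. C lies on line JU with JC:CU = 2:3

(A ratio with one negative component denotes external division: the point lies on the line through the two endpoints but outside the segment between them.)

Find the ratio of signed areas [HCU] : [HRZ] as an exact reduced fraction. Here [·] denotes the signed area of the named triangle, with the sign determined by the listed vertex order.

Choose coordinates L = (0, 0), H = (1, 0), T = (0, 1), R = (-3, 3).
1. J is the intersection of line HL and line RT ⇒ J = (3/2, 0)
2. Z lies on line HL with HZ:ZL = -3:4 ⇒ Z = (4, 0)
3. S lies on line RT with RS:ST = 3:2 ⇒ S = (-6/5, 9/5)
4. B is the centroid of triangle TLS ⇒ B = (-2/5, 14/15)
5. U is where the line through L parallel to TZ meets line BT ⇒ U = (-12/5, 3/5)
6. C lies on line JU with JC:CU = 2:3 ⇒ C = (-3/50, 6/25)
2·[HCU] = 9/50, 2·[HRZ] = -9
[HCU]:[HRZ] = 9/50:-9 = -1/50

[HCU]:[HRZ] = -1/50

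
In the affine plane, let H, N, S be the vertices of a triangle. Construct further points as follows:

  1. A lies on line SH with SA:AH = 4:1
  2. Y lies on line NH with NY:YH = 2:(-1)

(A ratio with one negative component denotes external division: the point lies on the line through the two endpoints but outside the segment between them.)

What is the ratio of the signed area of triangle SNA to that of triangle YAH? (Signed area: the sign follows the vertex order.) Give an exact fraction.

[SNA]:[YAH] = 4

Choose coordinates H = (0, 0), N = (1, 0), S = (0, 1).
1. A lies on line SH with SA:AH = 4:1 ⇒ A = (0, 1/5)
2. Y lies on line NH with NY:YH = 2:(-1) ⇒ Y = (-1, 0)
2·[SNA] = -4/5, 2·[YAH] = -1/5
[SNA]:[YAH] = -4/5:-1/5 = 4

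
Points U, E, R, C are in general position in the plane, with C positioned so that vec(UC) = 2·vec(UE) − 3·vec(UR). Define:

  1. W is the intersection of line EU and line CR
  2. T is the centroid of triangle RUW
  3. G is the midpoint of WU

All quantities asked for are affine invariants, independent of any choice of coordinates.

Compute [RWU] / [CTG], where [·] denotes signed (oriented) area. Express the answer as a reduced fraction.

[RWU]:[CTG] = -3/2

Assign U = (0, 0), E = (1, 0), R = (0, 1), C = (2, -3) — the answer is frame-independent, so this choice is without loss of generality.
1. W is the intersection of line EU and line CR ⇒ W = (1/2, 0)
2. T is the centroid of triangle RUW ⇒ T = (1/6, 1/3)
3. G is the midpoint of WU ⇒ G = (1/4, 0)
2·[RWU] = -1/2, 2·[CTG] = 1/3
[RWU]:[CTG] = -1/2:1/3 = -3/2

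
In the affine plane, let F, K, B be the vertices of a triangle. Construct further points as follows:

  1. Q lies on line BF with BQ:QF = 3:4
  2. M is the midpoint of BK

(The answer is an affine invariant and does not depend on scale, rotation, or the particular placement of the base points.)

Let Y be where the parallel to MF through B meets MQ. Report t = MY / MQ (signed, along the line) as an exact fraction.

Choose coordinates F = (0, 0), K = (1, 0), B = (0, 1).
1. Q lies on line BF with BQ:QF = 3:4 ⇒ Q = (0, 4/7)
2. M is the midpoint of BK ⇒ M = (1/2, 1/2)
through B parallel to MF: direction (-1/2, -1/2); meets MQ at Y = (-3/8, 5/8)
Y = M + t·(Q−M) with t = 7/4

t = 7/4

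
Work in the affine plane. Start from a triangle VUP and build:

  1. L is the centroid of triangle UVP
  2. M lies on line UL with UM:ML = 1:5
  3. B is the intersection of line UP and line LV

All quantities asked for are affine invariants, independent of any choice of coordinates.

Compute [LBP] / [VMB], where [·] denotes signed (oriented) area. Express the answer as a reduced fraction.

Set V = (0, 0), U = (1, 0), P = (0, 1); any affine frame gives the same invariant.
1. L is the centroid of triangle UVP ⇒ L = (1/3, 1/3)
2. M lies on line UL with UM:ML = 1:5 ⇒ M = (8/9, 1/18)
3. B is the intersection of line UP and line LV ⇒ B = (1/2, 1/2)
2·[LBP] = 1/6, 2·[VMB] = 5/12
[LBP]:[VMB] = 1/6:5/12 = 2/5

[LBP]:[VMB] = 2/5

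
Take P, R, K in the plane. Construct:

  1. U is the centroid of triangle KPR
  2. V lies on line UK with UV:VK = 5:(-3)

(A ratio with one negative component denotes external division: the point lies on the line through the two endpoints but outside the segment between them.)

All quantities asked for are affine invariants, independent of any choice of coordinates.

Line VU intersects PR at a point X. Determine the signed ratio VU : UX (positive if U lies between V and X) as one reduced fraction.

Set P = (0, 0), R = (1, 0), K = (0, 1); any affine frame gives the same invariant.
1. U is the centroid of triangle KPR ⇒ U = (1/3, 1/3)
2. V lies on line UK with UV:VK = 5:(-3) ⇒ V = (-1/2, 2)
line VU meets PR at X = (1/2, 0)
U = V + t·(X−V) with t = 5/6, so VU:UX = 5/6:1/6

VU:UX = 5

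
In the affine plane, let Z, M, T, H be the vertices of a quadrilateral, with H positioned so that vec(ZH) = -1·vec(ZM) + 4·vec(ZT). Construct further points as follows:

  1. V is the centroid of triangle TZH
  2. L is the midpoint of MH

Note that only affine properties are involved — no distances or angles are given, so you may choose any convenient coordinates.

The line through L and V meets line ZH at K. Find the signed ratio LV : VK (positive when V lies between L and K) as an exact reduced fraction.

LV:VK = 5

Set Z = (0, 0), M = (1, 0), T = (0, 1), H = (-1, 4); any affine frame gives the same invariant.
1. V is the centroid of triangle TZH ⇒ V = (-1/3, 5/3)
2. L is the midpoint of MH ⇒ L = (0, 2)
line LV meets ZH at K = (-2/5, 8/5)
V = L + t·(K−L) with t = 5/6, so LV:VK = 5/6:1/6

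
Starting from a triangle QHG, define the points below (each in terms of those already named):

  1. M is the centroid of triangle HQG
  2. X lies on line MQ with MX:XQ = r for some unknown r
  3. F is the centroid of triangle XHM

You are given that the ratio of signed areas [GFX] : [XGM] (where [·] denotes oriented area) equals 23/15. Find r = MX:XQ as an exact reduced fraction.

r = 5/3

Choose coordinates Q = (0, 0), H = (1, 0), G = (0, 1).
1. M is the centroid of triangle HQG ⇒ M = (1/3, 1/3)
2. With MX:XQ = r, write λ = r/(r+1) so X = M + λ·(Q−M); X is affine-linear in λ
3. F is the centroid of triangle XHM ⇒ F is an affine combination of earlier points and hence also affine-linear in λ
Every point depending on X is an affine combination of X and λ-independent points, so each such coordinate is linear in λ; the λ² term in each signed area is a multiple of (Q−M)×(Q−M) = 0, so 2·[GFX] and 2·[XGM] are each linear in λ. Evaluating at λ=0 and λ=1:
  2·[GFX] = -1/3·λ − 1/9,   2·[XGM] = -1/3·λ
So [GFX]:[XGM] = (-1/3·λ − 1/9) / (-1/3·λ). Setting this equal to 23/15:
  -1/3·λ − 1/9 = 23/15·(-1/3·λ)  ⇒  λ = 5/8
Then r = λ/(1−λ) = (5/8)/(3/8) = 5/3. Check: with r = 5/3, X = (1/8, 1/8) and [GFX]:[XGM] = 23/15 as required.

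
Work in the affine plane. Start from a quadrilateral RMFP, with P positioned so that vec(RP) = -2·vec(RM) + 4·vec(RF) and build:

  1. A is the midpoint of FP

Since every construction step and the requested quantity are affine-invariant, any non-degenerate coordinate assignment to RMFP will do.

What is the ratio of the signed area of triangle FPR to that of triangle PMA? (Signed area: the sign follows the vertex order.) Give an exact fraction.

[FPR]:[PMA] = -4

Choose coordinates R = (0, 0), M = (1, 0), F = (0, 1), P = (-2, 4).
1. A is the midpoint of FP ⇒ A = (-1, 5/2)
2·[FPR] = 2, 2·[PMA] = -1/2
[FPR]:[PMA] = 2:-1/2 = -4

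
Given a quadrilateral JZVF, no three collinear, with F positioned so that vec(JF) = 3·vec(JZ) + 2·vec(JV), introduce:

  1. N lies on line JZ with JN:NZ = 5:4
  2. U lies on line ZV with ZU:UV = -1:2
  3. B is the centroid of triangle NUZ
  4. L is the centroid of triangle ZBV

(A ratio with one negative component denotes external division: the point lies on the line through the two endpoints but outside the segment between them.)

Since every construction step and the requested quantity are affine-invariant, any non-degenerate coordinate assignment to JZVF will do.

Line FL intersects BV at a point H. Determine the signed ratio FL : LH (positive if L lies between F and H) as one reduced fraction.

FL:LH = 104

Assign J = (0, 0), Z = (1, 0), V = (0, 1), F = (3, 2) — the answer is frame-independent, so this choice is without loss of generality.
1. N lies on line JZ with JN:NZ = 5:4 ⇒ N = (5/9, 0)
2. U lies on line ZV with ZU:UV = -1:2 ⇒ U = (2, -1)
3. B is the centroid of triangle NUZ ⇒ B = (32/27, -1/3)
4. L is the centroid of triangle ZBV ⇒ L = (59/81, 2/9)
line FL meets BV at H = (248/351, 8/39)
L = F + t·(H−F) with t = 104/105, so FL:LH = 104/105:1/105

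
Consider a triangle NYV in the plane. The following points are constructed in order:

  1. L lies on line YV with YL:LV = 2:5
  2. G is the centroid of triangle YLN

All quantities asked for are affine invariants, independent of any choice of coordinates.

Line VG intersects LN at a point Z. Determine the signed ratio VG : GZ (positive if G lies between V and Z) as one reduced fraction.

Set N = (0, 0), Y = (1, 0), V = (0, 1); any affine frame gives the same invariant.
1. L lies on line YV with YL:LV = 2:5 ⇒ L = (5/7, 2/7)
2. G is the centroid of triangle YLN ⇒ G = (4/7, 2/21)
line VG meets LN at Z = (60/119, 24/119)
G = V + t·(Z−V) with t = 17/15, so VG:GZ = 17/15:-2/15

VG:GZ = -17/2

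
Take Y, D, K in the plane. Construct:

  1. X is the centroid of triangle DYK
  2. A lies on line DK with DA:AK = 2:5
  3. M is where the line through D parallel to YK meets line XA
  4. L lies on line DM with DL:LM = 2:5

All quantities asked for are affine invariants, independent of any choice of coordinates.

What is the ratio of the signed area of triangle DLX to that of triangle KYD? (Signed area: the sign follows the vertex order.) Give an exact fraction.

[DLX]:[KYD] = 1/21

Set Y = (0, 0), D = (1, 0), K = (0, 1); any affine frame gives the same invariant.
1. X is the centroid of triangle DYK ⇒ X = (1/3, 1/3)
2. A lies on line DK with DA:AK = 2:5 ⇒ A = (5/7, 2/7)
3. M is where the line through D parallel to YK meets line XA ⇒ M = (1, 1/4)
4. L lies on line DM with DL:LM = 2:5 ⇒ L = (1, 1/14)
2·[DLX] = 1/21, 2·[KYD] = 1
[DLX]:[KYD] = 1/21:1 = 1/21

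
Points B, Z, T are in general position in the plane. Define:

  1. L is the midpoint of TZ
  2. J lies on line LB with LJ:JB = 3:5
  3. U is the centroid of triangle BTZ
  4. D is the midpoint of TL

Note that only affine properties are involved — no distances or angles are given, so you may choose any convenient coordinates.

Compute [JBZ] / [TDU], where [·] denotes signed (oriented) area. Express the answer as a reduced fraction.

[JBZ]:[TDU] = -15/4

Assign B = (0, 0), Z = (1, 0), T = (0, 1) — the answer is frame-independent, so this choice is without loss of generality.
1. L is the midpoint of TZ ⇒ L = (1/2, 1/2)
2. J lies on line LB with LJ:JB = 3:5 ⇒ J = (5/16, 5/16)
3. U is the centroid of triangle BTZ ⇒ U = (1/3, 1/3)
4. D is the midpoint of TL ⇒ D = (1/4, 3/4)
2·[JBZ] = 5/16, 2·[TDU] = -1/12
[JBZ]:[TDU] = 5/16:-1/12 = -15/4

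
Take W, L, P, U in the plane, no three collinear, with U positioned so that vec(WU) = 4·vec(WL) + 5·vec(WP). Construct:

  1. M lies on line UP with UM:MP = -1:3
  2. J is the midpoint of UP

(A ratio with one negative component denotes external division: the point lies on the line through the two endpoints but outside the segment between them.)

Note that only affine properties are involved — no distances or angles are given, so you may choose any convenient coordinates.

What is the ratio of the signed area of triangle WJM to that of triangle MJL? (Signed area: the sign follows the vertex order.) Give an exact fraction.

[WJM]:[MJL] = -1/2

Set W = (0, 0), L = (1, 0), P = (0, 1), U = (4, 5); any affine frame gives the same invariant.
1. M lies on line UP with UM:MP = -1:3 ⇒ M = (6, 7)
2. J is the midpoint of UP ⇒ J = (2, 3)
2·[WJM] = -4, 2·[MJL] = 8
[WJM]:[MJL] = -4:8 = -1/2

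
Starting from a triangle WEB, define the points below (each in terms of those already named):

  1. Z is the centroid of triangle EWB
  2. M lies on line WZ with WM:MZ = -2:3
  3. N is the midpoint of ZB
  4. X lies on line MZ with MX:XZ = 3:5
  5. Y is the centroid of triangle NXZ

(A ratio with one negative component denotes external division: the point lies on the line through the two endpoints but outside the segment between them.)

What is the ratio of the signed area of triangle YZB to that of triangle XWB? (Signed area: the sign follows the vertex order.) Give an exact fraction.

[YZB]:[XWB] = 5/7

Set W = (0, 0), E = (1, 0), B = (0, 1); any affine frame gives the same invariant.
1. Z is the centroid of triangle EWB ⇒ Z = (1/3, 1/3)
2. M lies on line WZ with WM:MZ = -2:3 ⇒ M = (-2/3, -2/3)
3. N is the midpoint of ZB ⇒ N = (1/6, 2/3)
4. X lies on line MZ with MX:XZ = 3:5 ⇒ X = (-7/24, -7/24)
5. Y is the centroid of triangle NXZ ⇒ Y = (5/72, 17/72)
2·[YZB] = 5/24, 2·[XWB] = 7/24
[YZB]:[XWB] = 5/24:7/24 = 5/7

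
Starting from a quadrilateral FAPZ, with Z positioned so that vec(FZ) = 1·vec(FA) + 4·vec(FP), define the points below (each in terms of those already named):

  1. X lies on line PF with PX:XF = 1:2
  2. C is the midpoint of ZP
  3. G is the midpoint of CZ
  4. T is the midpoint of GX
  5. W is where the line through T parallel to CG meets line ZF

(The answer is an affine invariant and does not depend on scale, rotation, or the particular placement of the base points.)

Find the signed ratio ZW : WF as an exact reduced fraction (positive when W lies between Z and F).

ZW:WF = 1/5

Work in coordinates with F = (0, 0), A = (1, 0), P = (0, 1), Z = (1, 4).
1. X lies on line PF with PX:XF = 1:2 ⇒ X = (0, 2/3)
2. C is the midpoint of ZP ⇒ C = (1/2, 5/2)
3. G is the midpoint of CZ ⇒ G = (3/4, 13/4)
4. T is the midpoint of GX ⇒ T = (3/8, 47/24)
5. W is where the line through T parallel to CG meets line ZF ⇒ W = (5/6, 10/3)
W = Z + t·(F−Z) with t = 1/6, so ZW:WF = t:(1−t) = 1/6:5/6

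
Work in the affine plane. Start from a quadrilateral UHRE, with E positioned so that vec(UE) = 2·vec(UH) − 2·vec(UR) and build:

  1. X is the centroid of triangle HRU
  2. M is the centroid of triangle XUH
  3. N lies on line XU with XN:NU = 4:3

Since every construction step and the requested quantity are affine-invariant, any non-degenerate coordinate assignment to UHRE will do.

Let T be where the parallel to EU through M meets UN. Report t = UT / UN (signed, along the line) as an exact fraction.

Choose coordinates U = (0, 0), H = (1, 0), R = (0, 1), E = (2, -2).
1. X is the centroid of triangle HRU ⇒ X = (1/3, 1/3)
2. M is the centroid of triangle XUH ⇒ M = (4/9, 1/9)
3. N lies on line XU with XN:NU = 4:3 ⇒ N = (1/7, 1/7)
through M parallel to EU: direction (-2, 2); meets UN at T = (5/18, 5/18)
T = U + t·(N−U) with t = 35/18

t = 35/18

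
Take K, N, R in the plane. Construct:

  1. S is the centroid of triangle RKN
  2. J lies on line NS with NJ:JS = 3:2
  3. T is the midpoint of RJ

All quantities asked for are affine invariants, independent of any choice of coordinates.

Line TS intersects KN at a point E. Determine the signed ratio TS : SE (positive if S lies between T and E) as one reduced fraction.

TS:SE = 4/5

Work in coordinates with K = (0, 0), N = (1, 0), R = (0, 1).
1. S is the centroid of triangle RKN ⇒ S = (1/3, 1/3)
2. J lies on line NS with NJ:JS = 3:2 ⇒ J = (3/5, 1/5)
3. T is the midpoint of RJ ⇒ T = (3/10, 3/5)
line TS meets KN at E = (3/8, 0)
S = T + t·(E−T) with t = 4/9, so TS:SE = 4/9:5/9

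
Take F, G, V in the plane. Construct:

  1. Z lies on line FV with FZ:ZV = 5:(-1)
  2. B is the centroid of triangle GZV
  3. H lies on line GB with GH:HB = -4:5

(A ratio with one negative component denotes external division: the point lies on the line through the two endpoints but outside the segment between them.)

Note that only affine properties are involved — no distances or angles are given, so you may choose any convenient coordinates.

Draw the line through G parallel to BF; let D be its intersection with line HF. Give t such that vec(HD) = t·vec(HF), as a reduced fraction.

Work in coordinates with F = (0, 0), G = (1, 0), V = (0, 1).
1. Z lies on line FV with FZ:ZV = 5:(-1) ⇒ Z = (0, 5/4)
2. B is the centroid of triangle GZV ⇒ B = (1/3, 3/4)
3. H lies on line GB with GH:HB = -4:5 ⇒ H = (11/3, -3)
through G parallel to BF: direction (-1/3, -3/4); meets HF at D = (11/15, -3/5)
D = H + t·(F−H) with t = 4/5

t = 4/5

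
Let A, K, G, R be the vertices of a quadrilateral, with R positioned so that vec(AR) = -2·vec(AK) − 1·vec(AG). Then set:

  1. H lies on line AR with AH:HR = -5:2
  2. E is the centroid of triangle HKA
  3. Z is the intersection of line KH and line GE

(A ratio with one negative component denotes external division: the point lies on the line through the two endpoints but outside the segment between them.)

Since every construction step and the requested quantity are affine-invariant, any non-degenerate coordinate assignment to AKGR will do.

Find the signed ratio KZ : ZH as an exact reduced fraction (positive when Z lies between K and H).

KZ:ZH = 3/4

Set A = (0, 0), K = (1, 0), G = (0, 1), R = (-2, -1); any affine frame gives the same invariant.
1. H lies on line AR with AH:HR = -5:2 ⇒ H = (-10/3, -5/3)
2. E is the centroid of triangle HKA ⇒ E = (-7/9, -5/9)
3. Z is the intersection of line KH and line GE ⇒ Z = (-6/7, -5/7)
Z = K + t·(H−K) with t = 3/7, so KZ:ZH = t:(1−t) = 3/7:4/7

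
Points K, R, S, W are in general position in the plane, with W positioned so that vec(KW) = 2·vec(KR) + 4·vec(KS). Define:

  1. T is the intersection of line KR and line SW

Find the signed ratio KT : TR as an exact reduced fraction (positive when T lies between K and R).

KT:TR = -2/5

Set K = (0, 0), R = (1, 0), S = (0, 1), W = (2, 4); any affine frame gives the same invariant.
1. T is the intersection of line KR and line SW ⇒ T = (-2/3, 0)
T = K + t·(R−K) with t = -2/3, so KT:TR = t:(1−t) = -2/3:5/3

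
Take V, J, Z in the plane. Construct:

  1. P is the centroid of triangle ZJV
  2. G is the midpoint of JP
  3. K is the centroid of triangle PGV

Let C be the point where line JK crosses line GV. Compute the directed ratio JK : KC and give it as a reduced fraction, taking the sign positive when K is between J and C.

Assign V = (0, 0), J = (1, 0), Z = (0, 1) — the answer is frame-independent, so this choice is without loss of generality.
1. P is the centroid of triangle ZJV ⇒ P = (1/3, 1/3)
2. G is the midpoint of JP ⇒ G = (2/3, 1/6)
3. K is the centroid of triangle PGV ⇒ K = (1/3, 1/6)
line JK meets GV at C = (1/2, 1/8)
K = J + t·(C−J) with t = 4/3, so JK:KC = 4/3:-1/3

JK:KC = -4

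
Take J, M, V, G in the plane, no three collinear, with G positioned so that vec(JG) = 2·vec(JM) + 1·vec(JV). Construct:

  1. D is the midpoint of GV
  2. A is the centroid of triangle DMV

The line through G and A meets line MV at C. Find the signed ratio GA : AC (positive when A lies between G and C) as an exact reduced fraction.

GA:AC = 5

Assign J = (0, 0), M = (1, 0), V = (0, 1), G = (2, 1) — the answer is frame-independent, so this choice is without loss of generality.
1. D is the midpoint of GV ⇒ D = (1, 1)
2. A is the centroid of triangle DMV ⇒ A = (2/3, 2/3)
line GA meets MV at C = (2/5, 3/5)
A = G + t·(C−G) with t = 5/6, so GA:AC = 5/6:1/6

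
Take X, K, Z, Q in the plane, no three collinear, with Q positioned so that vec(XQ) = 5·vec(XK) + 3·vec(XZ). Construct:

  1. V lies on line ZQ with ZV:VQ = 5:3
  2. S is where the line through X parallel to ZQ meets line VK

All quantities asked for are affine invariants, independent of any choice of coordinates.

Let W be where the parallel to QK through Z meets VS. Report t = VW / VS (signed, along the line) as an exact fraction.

t = -7/3

Choose coordinates X = (0, 0), K = (1, 0), Z = (0, 1), Q = (5, 3).
1. V lies on line ZQ with ZV:VQ = 5:3 ⇒ V = (25/8, 9/4)
2. S is where the line through X parallel to ZQ meets line VK ⇒ S = (45/28, 9/14)
through Z parallel to QK: direction (-4, -3); meets VS at W = (20/3, 6)
W = V + t·(S−V) with t = -7/3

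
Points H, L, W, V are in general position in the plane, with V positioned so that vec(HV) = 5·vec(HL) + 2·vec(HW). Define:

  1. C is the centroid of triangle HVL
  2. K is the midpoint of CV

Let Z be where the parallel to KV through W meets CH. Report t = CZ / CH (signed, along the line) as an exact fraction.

t = 11/2

Work in coordinates with H = (0, 0), L = (1, 0), W = (0, 1), V = (5, 2).
1. C is the centroid of triangle HVL ⇒ C = (2, 2/3)
2. K is the midpoint of CV ⇒ K = (7/2, 4/3)
through W parallel to KV: direction (3/2, 2/3); meets CH at Z = (-9, -3)
Z = C + t·(H−C) with t = 11/2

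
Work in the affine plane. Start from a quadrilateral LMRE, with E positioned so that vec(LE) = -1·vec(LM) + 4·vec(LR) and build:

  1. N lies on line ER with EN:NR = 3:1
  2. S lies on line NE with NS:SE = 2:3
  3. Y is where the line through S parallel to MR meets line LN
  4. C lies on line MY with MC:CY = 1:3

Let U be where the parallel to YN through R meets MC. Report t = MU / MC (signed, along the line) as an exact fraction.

t = 24/7

Set L = (0, 0), M = (1, 0), R = (0, 1), E = (-1, 4); any affine frame gives the same invariant.
1. N lies on line ER with EN:NR = 3:1 ⇒ N = (-1/4, 7/4)
2. S lies on line NE with NS:SE = 2:3 ⇒ S = (-11/20, 53/20)
3. Y is where the line through S parallel to MR meets line LN ⇒ Y = (-7/20, 49/20)
4. C lies on line MY with MC:CY = 1:3 ⇒ C = (53/80, 49/80)
through R parallel to YN: direction (1/10, -7/10); meets MC at U = (-11/70, 21/10)
U = M + t·(C−M) with t = 24/7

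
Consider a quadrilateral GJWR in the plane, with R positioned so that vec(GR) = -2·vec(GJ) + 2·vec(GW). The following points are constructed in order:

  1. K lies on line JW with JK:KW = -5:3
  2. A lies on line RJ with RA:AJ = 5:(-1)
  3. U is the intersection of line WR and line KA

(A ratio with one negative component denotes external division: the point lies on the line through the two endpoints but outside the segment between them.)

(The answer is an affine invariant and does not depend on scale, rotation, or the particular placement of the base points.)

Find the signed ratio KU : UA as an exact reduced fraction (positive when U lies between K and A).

KU:UA = 6/5

Choose coordinates G = (0, 0), J = (1, 0), W = (0, 1), R = (-2, 2).
1. K lies on line JW with JK:KW = -5:3 ⇒ K = (-3/2, 5/2)
2. A lies on line RJ with RA:AJ = 5:(-1) ⇒ A = (7/4, -1/2)
3. U is the intersection of line WR and line KA ⇒ U = (3/11, 19/22)
U = K + t·(A−K) with t = 6/11, so KU:UA = t:(1−t) = 6/11:5/11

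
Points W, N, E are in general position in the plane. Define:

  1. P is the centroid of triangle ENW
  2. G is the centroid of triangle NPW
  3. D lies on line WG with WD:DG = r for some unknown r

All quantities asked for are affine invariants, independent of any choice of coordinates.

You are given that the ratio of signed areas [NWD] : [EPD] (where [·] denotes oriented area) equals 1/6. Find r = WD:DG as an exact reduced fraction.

r = 1/2

Choose coordinates W = (0, 0), N = (1, 0), E = (0, 1).
1. P is the centroid of triangle ENW ⇒ P = (1/3, 1/3)
2. G is the centroid of triangle NPW ⇒ G = (4/9, 1/9)
3. With WD:DG = r, write λ = r/(r+1) so D = W + λ·(G−W); D is affine-linear in λ
Every point depending on D is an affine combination of D and λ-independent points, so each such coordinate is linear in λ; the λ² term in each signed area is a multiple of (G−W)×(G−W) = 0, so 2·[NWD] and 2·[EPD] are each linear in λ. Evaluating at λ=0 and λ=1:
  2·[NWD] = -1/9·λ,   2·[EPD] = 1/3·λ − 1/3
So [NWD]:[EPD] = (-1/9·λ) / (1/3·λ − 1/3). Setting this equal to 1/6:
  -1/9·λ = 1/6·(1/3·λ − 1/3)  ⇒  λ = 1/3
Then r = λ/(1−λ) = (1/3)/(2/3) = 1/2. Check: with r = 1/2, D = (4/27, 1/27) and [NWD]:[EPD] = 1/6 as required.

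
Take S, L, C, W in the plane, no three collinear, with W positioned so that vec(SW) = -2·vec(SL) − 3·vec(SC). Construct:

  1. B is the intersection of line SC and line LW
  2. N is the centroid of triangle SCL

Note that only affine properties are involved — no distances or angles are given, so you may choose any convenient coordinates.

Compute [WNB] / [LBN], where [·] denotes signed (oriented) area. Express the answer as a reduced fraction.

Work in coordinates with S = (0, 0), L = (1, 0), C = (0, 1), W = (-2, -3).
1. B is the intersection of line SC and line LW ⇒ B = (0, -1)
2. N is the centroid of triangle SCL ⇒ N = (1/3, 1/3)
2·[WNB] = -2, 2·[LBN] = -1
[WNB]:[LBN] = -2:-1 = 2

[WNB]:[LBN] = 2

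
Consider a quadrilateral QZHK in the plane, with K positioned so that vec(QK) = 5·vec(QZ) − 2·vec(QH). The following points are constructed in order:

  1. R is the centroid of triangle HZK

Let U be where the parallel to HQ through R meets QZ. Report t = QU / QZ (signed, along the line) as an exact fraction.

t = 2

Choose coordinates Q = (0, 0), Z = (1, 0), H = (0, 1), K = (5, -2).
1. R is the centroid of triangle HZK ⇒ R = (2, -1/3)
through R parallel to HQ: direction (0, -1); meets QZ at U = (2, 0)
U = Q + t·(Z−Q) with t = 2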